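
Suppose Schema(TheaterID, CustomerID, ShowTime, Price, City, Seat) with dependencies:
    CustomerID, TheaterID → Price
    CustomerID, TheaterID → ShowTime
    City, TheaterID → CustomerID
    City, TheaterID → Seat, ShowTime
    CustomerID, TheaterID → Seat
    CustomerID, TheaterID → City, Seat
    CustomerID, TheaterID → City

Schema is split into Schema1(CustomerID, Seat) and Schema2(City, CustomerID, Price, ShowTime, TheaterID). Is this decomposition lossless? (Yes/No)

No

The shared attributes are {CustomerID} and {CustomerID}⁺ = {CustomerID}.
The closure covers neither Schema1 nor Schema2 entirely; the join is not lossless.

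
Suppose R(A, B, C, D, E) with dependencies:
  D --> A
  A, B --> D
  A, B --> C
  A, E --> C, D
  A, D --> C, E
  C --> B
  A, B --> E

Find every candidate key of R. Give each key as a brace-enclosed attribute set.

{D}⁺ = {A, B, C, D, E} — all of the relation — so {D} is a candidate key.
{A, B}⁺ = {A, B, C, D, E} — all of the relation — so {A, B} is a candidate key.
{A, C}⁺ = {A, B, C, D, E} — all of the relation — so {A, C} is a candidate key.
{A, E}⁺ = {A, B, C, D, E} — all of the relation — so {A, E} is a candidate key.
Any other superkey properly contains one of these, so there are no further candidate keys.

{A, B}, {A, C}, {A, E}, {D}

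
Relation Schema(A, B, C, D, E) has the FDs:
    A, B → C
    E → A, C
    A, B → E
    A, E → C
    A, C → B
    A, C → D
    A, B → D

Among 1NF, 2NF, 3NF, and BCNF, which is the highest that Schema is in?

BCNF

Candidate keys: {A, B}, {A, C}, {E}. Prime attributes: {A, B, C, E}.
Each dependency's left side is a superkey — BCNF holds.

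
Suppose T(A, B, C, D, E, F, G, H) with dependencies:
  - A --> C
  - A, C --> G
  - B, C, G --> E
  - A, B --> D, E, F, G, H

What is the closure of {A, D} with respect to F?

Start with {A, D}.
A --> C applies; add {C} → now {A, C, D}.
A, C --> G applies; add {G} → now {A, C, D, G}.
No further FD applies.

{A, C, D, G}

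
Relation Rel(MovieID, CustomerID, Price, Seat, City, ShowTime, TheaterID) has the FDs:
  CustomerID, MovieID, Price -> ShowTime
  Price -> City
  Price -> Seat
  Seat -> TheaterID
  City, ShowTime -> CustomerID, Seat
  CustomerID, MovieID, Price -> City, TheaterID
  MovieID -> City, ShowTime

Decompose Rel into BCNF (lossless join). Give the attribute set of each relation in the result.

{City, Price, Seat}; {CustomerID, MovieID, ShowTime}; {MovieID, Price}; {Seat, TheaterID}

Candidate key of the original relation: {MovieID, Price}.
{City, CustomerID, MovieID, Price, Seat, ShowTime, TheaterID}: {Price} determines {City, Price, Seat, TheaterID} here but is not a superkey — split on Price -> City, Seat, TheaterID, giving {City, Price, Seat, TheaterID} and {CustomerID, MovieID, Price, ShowTime}.
{City, Price, Seat, TheaterID}: {Seat} determines {Seat, TheaterID} here but is not a superkey — split on Seat -> TheaterID, giving {Seat, TheaterID} and {City, Price, Seat}.
{Seat, TheaterID} has no BCNF violation.
{City, Price, Seat} has no BCNF violation.
{CustomerID, MovieID, Price, ShowTime}: {MovieID} determines {CustomerID, MovieID, ShowTime} here but is not a superkey — split on MovieID -> CustomerID, ShowTime, giving {CustomerID, MovieID, ShowTime} and {MovieID, Price}.
{CustomerID, MovieID, ShowTime} has no BCNF violation.
{MovieID, Price} has no BCNF violation.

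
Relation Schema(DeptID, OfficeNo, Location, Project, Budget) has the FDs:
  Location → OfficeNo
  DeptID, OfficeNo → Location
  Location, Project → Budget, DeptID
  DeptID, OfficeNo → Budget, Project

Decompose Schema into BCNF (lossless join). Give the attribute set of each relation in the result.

{Budget, DeptID, Location, Project}; {Location, OfficeNo}

Candidate keys of the original relation: {DeptID, Location}, {DeptID, OfficeNo}, {Location, Project}.
In {Budget, DeptID, Location, OfficeNo, Project}, {Location} is not a superkey ({Location}⁺ restricted to this set is {Location, OfficeNo}), so split on Location → OfficeNo into {Location, OfficeNo} and {Budget, DeptID, Location, Project}.
{Location, OfficeNo} is in BCNF.
{Budget, DeptID, Location, Project} is in BCNF.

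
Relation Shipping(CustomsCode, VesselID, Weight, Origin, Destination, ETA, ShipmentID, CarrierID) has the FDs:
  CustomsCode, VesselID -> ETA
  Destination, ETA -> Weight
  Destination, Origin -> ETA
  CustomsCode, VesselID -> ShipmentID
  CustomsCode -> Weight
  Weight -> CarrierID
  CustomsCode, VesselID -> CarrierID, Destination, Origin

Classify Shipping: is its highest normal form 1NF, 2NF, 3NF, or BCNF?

Candidate key: {CustomsCode, VesselID}. Prime attributes: {CustomsCode, VesselID}.
For Destination, ETA -> Weight we have {Destination, ETA}⁺ = {CarrierID, Destination, ETA, Weight}; {Destination, ETA} is not a superkey, so BCNF fails.
Destination, ETA -> Weight has non-prime {Weight} on the right and a non-superkey on the left, so 3NF fails.
The proper key subset {CustomsCode} of {CustomsCode, VesselID} determines non-prime {CarrierID, Weight}, so the relation is not even in 2NF.

1NF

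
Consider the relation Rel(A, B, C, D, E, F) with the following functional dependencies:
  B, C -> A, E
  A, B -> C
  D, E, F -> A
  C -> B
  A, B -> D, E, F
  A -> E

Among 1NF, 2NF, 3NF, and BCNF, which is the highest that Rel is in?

Candidate keys: {A, B}, {B, D, E, F}, {C}. Prime attributes: {A, B, C, D, E, F}.
D, E, F -> A: {D, E, F}⁺ = {A, D, E, F}, which is not all of the attributes, so the left side is not a superkey — BCNF is violated.
But every attribute on its right side ({A}) is prime, and the same holds for every other non-superkey FD, so 3NF still holds.

3NF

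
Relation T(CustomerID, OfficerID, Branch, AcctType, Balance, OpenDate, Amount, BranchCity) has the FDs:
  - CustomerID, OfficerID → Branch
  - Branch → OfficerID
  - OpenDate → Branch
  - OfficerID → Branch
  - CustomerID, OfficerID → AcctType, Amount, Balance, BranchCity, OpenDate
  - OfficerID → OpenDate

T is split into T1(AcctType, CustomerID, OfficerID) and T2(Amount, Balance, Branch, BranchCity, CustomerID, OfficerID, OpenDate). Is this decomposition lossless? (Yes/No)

T1 ∩ T2 = {CustomerID, OfficerID}; its closure under F is {AcctType, Amount, Balance, Branch, BranchCity, CustomerID, OfficerID, OpenDate}.
T1 is contained in that closure, so T1 ∩ T2 → T1 holds and the join is lossless.

Yes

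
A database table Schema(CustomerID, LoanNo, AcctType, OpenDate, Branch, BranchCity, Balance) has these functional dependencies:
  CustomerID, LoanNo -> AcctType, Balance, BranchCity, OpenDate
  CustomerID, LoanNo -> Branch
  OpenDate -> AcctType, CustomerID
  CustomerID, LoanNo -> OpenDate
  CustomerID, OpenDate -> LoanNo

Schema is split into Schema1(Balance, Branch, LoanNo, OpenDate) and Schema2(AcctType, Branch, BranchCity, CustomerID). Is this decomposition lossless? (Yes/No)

No

The shared attributes are {Branch} and {Branch}⁺ = {Branch}.
Neither Schema1 nor Schema2 is contained in that closure, so the decomposition is lossy.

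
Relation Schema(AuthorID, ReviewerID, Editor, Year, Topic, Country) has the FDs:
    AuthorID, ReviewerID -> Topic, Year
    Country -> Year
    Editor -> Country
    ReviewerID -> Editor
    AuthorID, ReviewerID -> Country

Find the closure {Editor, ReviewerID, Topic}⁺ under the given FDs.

Start with {Editor, ReviewerID, Topic}.
Editor -> Country applies; add {Country} → now {Country, Editor, ReviewerID, Topic}.
Country -> Year applies; add {Year} → now {Country, Editor, ReviewerID, Topic, Year}.
No further FD applies.

{Country, Editor, ReviewerID, Topic, Year}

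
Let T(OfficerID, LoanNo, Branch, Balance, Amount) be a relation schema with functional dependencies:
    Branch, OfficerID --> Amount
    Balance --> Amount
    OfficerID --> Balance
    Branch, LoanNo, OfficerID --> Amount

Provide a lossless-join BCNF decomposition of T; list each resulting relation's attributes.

Candidate key of the original relation: {Branch, LoanNo, OfficerID}.
{Amount, Balance, Branch, LoanNo, OfficerID}: {Branch, OfficerID} determines {Amount, Balance, Branch, OfficerID} here but is not a superkey — split on Branch, OfficerID --> Amount, Balance, giving {Amount, Balance, Branch, OfficerID} and {Branch, LoanNo, OfficerID}.
{Amount, Balance, Branch, OfficerID}: {Balance} determines {Amount, Balance} here but is not a superkey — split on Balance --> Amount, giving {Amount, Balance} and {Balance, Branch, OfficerID}.
{Amount, Balance} is in BCNF.
{Balance, Branch, OfficerID}: {OfficerID} determines {Balance, OfficerID} here but is not a superkey — split on OfficerID --> Balance, giving {Balance, OfficerID} and {Branch, OfficerID}.
{Balance, OfficerID} is in BCNF.
{Branch, OfficerID} is in BCNF.
{Branch, LoanNo, OfficerID} is in BCNF.

{Amount, Balance}; {Balance, OfficerID}; {Branch, LoanNo, OfficerID}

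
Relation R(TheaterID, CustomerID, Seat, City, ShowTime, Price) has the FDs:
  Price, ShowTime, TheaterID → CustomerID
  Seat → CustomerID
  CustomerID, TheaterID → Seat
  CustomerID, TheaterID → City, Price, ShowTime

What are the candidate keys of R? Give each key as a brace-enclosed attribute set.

{CustomerID, TheaterID}, {Price, ShowTime, TheaterID}, {Seat, TheaterID}

No FD produces {TheaterID}, so it must be in every candidate key.
{CustomerID, TheaterID}⁺ = {City, CustomerID, Price, Seat, ShowTime, TheaterID}, which is every attribute, so {CustomerID, TheaterID} is a candidate key.
{Seat, TheaterID}⁺ = {City, CustomerID, Price, Seat, ShowTime, TheaterID}, which is every attribute, so {Seat, TheaterID} is a candidate key.
{Price, ShowTime, TheaterID}⁺ = {City, CustomerID, Price, Seat, ShowTime, TheaterID}, which is every attribute, so {Price, ShowTime, TheaterID} is a candidate key.
No proper subset of any of these is a key, and no other minimal superkey exists.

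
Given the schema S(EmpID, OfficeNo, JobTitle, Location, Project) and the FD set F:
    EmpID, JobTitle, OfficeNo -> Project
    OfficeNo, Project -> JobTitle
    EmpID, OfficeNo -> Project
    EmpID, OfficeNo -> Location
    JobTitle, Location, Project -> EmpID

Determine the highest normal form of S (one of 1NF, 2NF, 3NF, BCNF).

1NF

Candidate keys: {EmpID, OfficeNo}, {Location, OfficeNo, Project}. Prime attributes: {EmpID, Location, OfficeNo, Project}.
OfficeNo, Project -> JobTitle breaks BCNF: {OfficeNo, Project}⁺ = {JobTitle, OfficeNo, Project}, so {OfficeNo, Project} is not a superkey.
Because {JobTitle} is non-prime and the left side of OfficeNo, Project -> JobTitle is not a superkey, the relation is not in 3NF.
{OfficeNo, Project} is a proper subset of the key {Location, OfficeNo, Project}, and {OfficeNo, Project}⁺ contains the non-prime attribute {JobTitle} — a partial dependency, so 2NF is violated.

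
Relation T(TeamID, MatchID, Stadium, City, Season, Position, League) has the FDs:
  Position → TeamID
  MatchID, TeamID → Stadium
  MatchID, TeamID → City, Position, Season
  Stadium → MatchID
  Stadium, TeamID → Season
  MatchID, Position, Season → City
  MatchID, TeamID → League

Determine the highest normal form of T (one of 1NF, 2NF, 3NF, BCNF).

Candidate keys: {MatchID, Position}, {MatchID, TeamID}, {Position, Stadium}, {Stadium, TeamID}. Prime attributes: {MatchID, Position, Stadium, TeamID}.
Position → TeamID breaks BCNF: {Position}⁺ = {Position, TeamID}, so {Position} is not a superkey.
Its right-hand attributes {TeamID} are all prime, as are those of every other non-superkey FD — the relation is in 3NF.

3NF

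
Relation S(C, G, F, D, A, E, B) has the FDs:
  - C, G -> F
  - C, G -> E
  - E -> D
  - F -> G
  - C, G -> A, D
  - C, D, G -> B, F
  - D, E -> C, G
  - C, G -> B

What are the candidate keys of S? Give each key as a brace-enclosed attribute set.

{E}⁺ = {A, B, C, D, E, F, G} — all of the relation — so {E} is a candidate key.
{C, F}⁺ = {A, B, C, D, E, F, G} — all of the relation — so {C, F} is a candidate key.
{C, G}⁺ = {A, B, C, D, E, F, G} — all of the relation — so {C, G} is a candidate key.
These are minimal and exhaustive — every other superkey contains one of them.

{C, F}, {C, G}, {E}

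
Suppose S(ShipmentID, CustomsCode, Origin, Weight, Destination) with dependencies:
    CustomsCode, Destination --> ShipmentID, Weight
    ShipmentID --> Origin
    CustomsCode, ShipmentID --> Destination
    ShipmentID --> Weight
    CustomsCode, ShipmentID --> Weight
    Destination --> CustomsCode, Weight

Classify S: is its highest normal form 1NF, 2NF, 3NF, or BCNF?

Candidate keys: {CustomsCode, ShipmentID}, {Destination}. Prime attributes: {CustomsCode, Destination, ShipmentID}.
ShipmentID --> Origin: {ShipmentID}⁺ = {Origin, ShipmentID, Weight}, which is not all of the attributes, so the left side is not a superkey — BCNF is violated.
ShipmentID --> Origin determines the non-prime attribute {Origin} from a non-superkey — 3NF is violated.
{ShipmentID} is a proper subset of the key {CustomsCode, ShipmentID}, and {ShipmentID}⁺ contains the non-prime attributes {Origin, Weight} — a partial dependency, so 2NF is violated.

1NF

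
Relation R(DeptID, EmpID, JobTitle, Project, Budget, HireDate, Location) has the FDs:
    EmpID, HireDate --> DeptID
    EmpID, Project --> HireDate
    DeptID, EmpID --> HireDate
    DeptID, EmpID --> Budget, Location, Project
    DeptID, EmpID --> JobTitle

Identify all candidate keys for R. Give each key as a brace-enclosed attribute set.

{DeptID, EmpID}, {EmpID, HireDate}, {EmpID, Project}

No FD produces {EmpID}, so it must be in every candidate key.
{DeptID, EmpID}⁺ = {Budget, DeptID, EmpID, HireDate, JobTitle, Location, Project}, which is every attribute, so {DeptID, EmpID} is a candidate key.
{EmpID, HireDate}⁺ = {Budget, DeptID, EmpID, HireDate, JobTitle, Location, Project}, which is every attribute, so {EmpID, HireDate} is a candidate key.
{EmpID, Project}⁺ = {Budget, DeptID, EmpID, HireDate, JobTitle, Location, Project}, which is every attribute, so {EmpID, Project} is a candidate key.
These are minimal and exhaustive — every other superkey contains one of them.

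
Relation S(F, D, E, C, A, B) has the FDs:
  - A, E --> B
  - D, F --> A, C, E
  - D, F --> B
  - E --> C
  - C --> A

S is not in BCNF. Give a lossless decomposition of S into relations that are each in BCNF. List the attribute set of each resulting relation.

Candidate key of the original relation: {D, F}.
{A, B, C, D, E, F}: {A, E} determines {A, B, C, E} here but is not a superkey — split on A, E --> B, C, giving {A, B, C, E} and {A, D, E, F}.
{A, B, C, E}: {C} determines {A, C} here but is not a superkey — split on C --> A, giving {A, C} and {B, C, E}.
{A, C}: every determinant is a superkey — BCNF.
{B, C, E}: every determinant is a superkey — BCNF.
{A, D, E, F}: {E} determines {A, E} here but is not a superkey — split on E --> A, giving {A, E} and {D, E, F}.
{A, E}: every determinant is a superkey — BCNF.
{D, E, F}: every determinant is a superkey — BCNF.

{A, C}; {A, E}; {B, C, E}; {D, E, F}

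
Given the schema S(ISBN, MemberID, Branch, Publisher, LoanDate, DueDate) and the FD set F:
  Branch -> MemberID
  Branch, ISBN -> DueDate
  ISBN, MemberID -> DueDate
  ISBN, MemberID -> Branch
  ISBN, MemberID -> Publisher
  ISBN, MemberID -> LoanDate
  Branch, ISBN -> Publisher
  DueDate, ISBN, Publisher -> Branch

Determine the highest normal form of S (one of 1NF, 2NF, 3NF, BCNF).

Candidate keys: {Branch, ISBN}, {DueDate, ISBN, Publisher}, {ISBN, MemberID}. Prime attributes: {Branch, DueDate, ISBN, MemberID, Publisher}.
Branch -> MemberID: {Branch}⁺ = {Branch, MemberID}, which is not all of the attributes, so the left side is not a superkey — BCNF is violated.
Its right-hand attributes {MemberID} are all prime, as are those of every other non-superkey FD — the relation is in 3NF.

3NF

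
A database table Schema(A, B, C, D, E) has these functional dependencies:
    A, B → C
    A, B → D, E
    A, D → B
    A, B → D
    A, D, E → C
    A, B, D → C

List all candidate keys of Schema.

Attributes never on any right-hand side: {A} — every candidate key must contain it.
{A, B}⁺ = {A, B, C, D, E}, which is every attribute, so {A, B} is a candidate key.
{A, D}⁺ = {A, B, C, D, E}, which is every attribute, so {A, D} is a candidate key.
Any other superkey properly contains one of these, so there are no further candidate keys.

{A, B}, {A, D}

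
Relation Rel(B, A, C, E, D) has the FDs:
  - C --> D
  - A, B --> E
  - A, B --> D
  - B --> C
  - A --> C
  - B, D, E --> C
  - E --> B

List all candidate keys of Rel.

{A} never appears on the right of any FD, so every key must include it.
Closure of {A, B} is {A, B, C, D, E}, the whole schema; {A, B} is a candidate key.
Closure of {A, E} is {A, B, C, D, E}, the whole schema; {A, E} is a candidate key.
No proper subset of any of these is a key, and no other minimal superkey exists.

{A, B}, {A, E}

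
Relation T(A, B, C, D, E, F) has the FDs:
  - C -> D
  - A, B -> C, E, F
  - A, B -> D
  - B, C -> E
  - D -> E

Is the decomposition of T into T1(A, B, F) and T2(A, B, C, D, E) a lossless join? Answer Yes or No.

Yes

Common attributes: {A, B}; their closure is {A, B, C, D, E, F}.
Since T1 ⊆ {A, B, C, D, E, F}, the intersection is a superkey of T1; the decomposition is lossless.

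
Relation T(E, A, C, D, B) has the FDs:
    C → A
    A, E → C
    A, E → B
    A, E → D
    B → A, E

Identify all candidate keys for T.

{B} is a candidate key since {B}⁺ = {A, B, C, D, E} covers every attribute.
{A, E} is a candidate key since {A, E}⁺ = {A, B, C, D, E} covers every attribute.
{C, E} is a candidate key since {C, E}⁺ = {A, B, C, D, E} covers every attribute.
No proper subset of any of these is a key, and no other minimal superkey exists.

{A, E}, {B}, {C, E}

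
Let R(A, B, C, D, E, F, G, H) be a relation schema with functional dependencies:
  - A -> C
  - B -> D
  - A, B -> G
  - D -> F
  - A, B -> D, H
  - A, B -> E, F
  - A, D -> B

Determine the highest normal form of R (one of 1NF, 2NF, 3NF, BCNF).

1NF

Candidate keys: {A, B}, {A, D}. Prime attributes: {A, B, D}.
A -> C breaks BCNF: {A}⁺ = {A, C}, so {A} is not a superkey.
A -> C has non-prime {C} on the right and a non-superkey on the left, so 3NF fails.
The proper key subset {A} of {A, B} determines non-prime {C}, so the relation is not even in 2NF.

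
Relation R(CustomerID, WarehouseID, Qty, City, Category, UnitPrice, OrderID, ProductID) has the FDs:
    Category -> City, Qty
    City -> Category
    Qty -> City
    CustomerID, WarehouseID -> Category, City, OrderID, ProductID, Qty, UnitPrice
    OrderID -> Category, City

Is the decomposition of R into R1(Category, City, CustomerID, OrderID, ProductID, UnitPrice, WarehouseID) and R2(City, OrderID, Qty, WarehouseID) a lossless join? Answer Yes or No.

Yes

The shared attributes are {City, OrderID, WarehouseID} and {City, OrderID, WarehouseID}⁺ = {Category, City, OrderID, Qty, WarehouseID}.
This includes all of R2, so the common attributes are a superkey of R2 — the join is lossless.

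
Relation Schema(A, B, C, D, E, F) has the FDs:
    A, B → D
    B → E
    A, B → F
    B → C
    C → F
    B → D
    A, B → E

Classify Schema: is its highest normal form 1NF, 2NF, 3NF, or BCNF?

1NF

Candidate key: {A, B}. Prime attributes: {A, B}.
B → E breaks BCNF: {B}⁺ = {B, C, D, E, F}, so {B} is not a superkey.
B → E determines the non-prime attribute {E} from a non-superkey — 3NF is violated.
{B} is a proper subset of the key {A, B}, and {B}⁺ contains the non-prime attributes {C, D, E, F} — a partial dependency, so 2NF is violated.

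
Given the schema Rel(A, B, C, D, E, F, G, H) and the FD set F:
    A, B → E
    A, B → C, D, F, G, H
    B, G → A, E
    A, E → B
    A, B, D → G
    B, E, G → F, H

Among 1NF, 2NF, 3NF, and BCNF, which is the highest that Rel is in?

BCNF

Candidate keys: {A, B}, {A, E}, {B, G}. Prime attributes: {A, B, E, G}.
Every FD has a superkey on the left, so the relation is in BCNF.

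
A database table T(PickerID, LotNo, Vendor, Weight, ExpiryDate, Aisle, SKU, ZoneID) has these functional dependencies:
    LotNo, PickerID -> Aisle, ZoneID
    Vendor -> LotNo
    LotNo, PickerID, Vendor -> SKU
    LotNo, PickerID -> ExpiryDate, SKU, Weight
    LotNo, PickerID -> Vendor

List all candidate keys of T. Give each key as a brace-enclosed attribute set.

{LotNo, PickerID}, {PickerID, Vendor}

Attributes never on any right-hand side: {PickerID} — every candidate key must contain it.
{LotNo, PickerID} is a candidate key since {LotNo, PickerID}⁺ = {Aisle, ExpiryDate, LotNo, PickerID, SKU, Vendor, Weight, ZoneID} covers every attribute.
{PickerID, Vendor} is a candidate key since {PickerID, Vendor}⁺ = {Aisle, ExpiryDate, LotNo, PickerID, SKU, Vendor, Weight, ZoneID} covers every attribute.
These are minimal and exhaustive — every other superkey contains one of them.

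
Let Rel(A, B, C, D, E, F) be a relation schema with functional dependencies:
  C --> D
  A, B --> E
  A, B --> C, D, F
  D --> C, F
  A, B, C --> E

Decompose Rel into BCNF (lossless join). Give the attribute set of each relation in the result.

{A, B, C, E}; {C, D, F}

Candidate key of the original relation: {A, B}.
Within {A, B, C, D, E, F}: {C}⁺ ∩ {A, B, C, D, E, F} = {C, D, F}, not the whole set, so C --> D, F violates BCNF; decompose into {C, D, F} and {A, B, C, E}.
{C, D, F}: every determinant is a superkey — BCNF.
{A, B, C, E}: every determinant is a superkey — BCNF.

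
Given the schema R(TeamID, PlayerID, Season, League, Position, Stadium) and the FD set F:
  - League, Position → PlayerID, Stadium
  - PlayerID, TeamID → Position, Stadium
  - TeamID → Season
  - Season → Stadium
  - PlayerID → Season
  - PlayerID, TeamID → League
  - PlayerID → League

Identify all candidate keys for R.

Attributes never on any right-hand side: {TeamID} — every candidate key must contain it.
{PlayerID, TeamID}⁺ = {League, PlayerID, Position, Season, Stadium, TeamID}, which is every attribute, so {PlayerID, TeamID} is a candidate key.
{League, Position, TeamID}⁺ = {League, PlayerID, Position, Season, Stadium, TeamID}, which is every attribute, so {League, Position, TeamID} is a candidate key.
No proper subset of any of these is a key, and no other minimal superkey exists.

{League, Position, TeamID}, {PlayerID, TeamID}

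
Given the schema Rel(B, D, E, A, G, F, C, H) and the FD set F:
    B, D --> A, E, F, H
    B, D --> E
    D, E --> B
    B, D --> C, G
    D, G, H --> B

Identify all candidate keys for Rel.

Attributes never on any right-hand side: {D} — every candidate key must contain it.
{B, D}⁺ = {A, B, C, D, E, F, G, H} — all of the relation — so {B, D} is a candidate key.
{D, E}⁺ = {A, B, C, D, E, F, G, H} — all of the relation — so {D, E} is a candidate key.
{D, G, H}⁺ = {A, B, C, D, E, F, G, H} — all of the relation — so {D, G, H} is a candidate key.
These are minimal and exhaustive — every other superkey contains one of them.

{B, D}, {D, E}, {D, G, H}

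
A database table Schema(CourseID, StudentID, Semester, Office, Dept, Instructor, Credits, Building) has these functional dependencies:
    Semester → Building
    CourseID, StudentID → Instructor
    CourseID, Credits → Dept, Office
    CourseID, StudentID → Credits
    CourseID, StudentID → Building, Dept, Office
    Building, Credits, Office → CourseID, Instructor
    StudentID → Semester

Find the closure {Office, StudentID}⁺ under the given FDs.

Start with {Office, StudentID}.
StudentID → Semester applies; add {Semester} → now {Office, Semester, StudentID}.
Semester → Building applies; add {Building} → now {Building, Office, Semester, StudentID}.
No further FD applies.

{Building, Office, Semester, StudentID}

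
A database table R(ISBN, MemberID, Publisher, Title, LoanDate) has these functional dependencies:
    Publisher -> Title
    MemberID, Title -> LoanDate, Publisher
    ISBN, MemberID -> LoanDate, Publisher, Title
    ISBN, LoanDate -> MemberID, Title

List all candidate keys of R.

Attributes never on any right-hand side: {ISBN} — every candidate key must contain it.
{ISBN, LoanDate}⁺ = {ISBN, LoanDate, MemberID, Publisher, Title}, which is every attribute, so {ISBN, LoanDate} is a candidate key.
{ISBN, MemberID}⁺ = {ISBN, LoanDate, MemberID, Publisher, Title}, which is every attribute, so {ISBN, MemberID} is a candidate key.
No proper subset of any of these is a key, and no other minimal superkey exists.

{ISBN, LoanDate}, {ISBN, MemberID}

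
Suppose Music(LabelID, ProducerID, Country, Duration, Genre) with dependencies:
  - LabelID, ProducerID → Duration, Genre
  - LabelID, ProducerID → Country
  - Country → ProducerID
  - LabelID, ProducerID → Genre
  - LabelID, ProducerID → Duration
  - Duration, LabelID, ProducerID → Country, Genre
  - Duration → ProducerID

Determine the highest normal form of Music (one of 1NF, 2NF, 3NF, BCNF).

3NF

Candidate keys: {Country, LabelID}, {Duration, LabelID}, {LabelID, ProducerID}. Prime attributes: {Country, Duration, LabelID, ProducerID}.
Country → ProducerID: {Country}⁺ = {Country, ProducerID}, which is not all of the attributes, so the left side is not a superkey — BCNF is violated.
But every attribute on its right side ({ProducerID}) is prime, and the same holds for every other non-superkey FD, so 3NF still holds.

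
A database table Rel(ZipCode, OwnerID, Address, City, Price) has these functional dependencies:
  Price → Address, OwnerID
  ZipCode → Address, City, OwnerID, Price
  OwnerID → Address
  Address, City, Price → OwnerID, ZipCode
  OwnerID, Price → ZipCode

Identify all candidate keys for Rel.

{Price}⁺ = {Address, City, OwnerID, Price, ZipCode}, which is every attribute, so {Price} is a candidate key.
{ZipCode}⁺ = {Address, City, OwnerID, Price, ZipCode}, which is every attribute, so {ZipCode} is a candidate key.
These are minimal and exhaustive — every other superkey contains one of them.

{Price}, {ZipCode}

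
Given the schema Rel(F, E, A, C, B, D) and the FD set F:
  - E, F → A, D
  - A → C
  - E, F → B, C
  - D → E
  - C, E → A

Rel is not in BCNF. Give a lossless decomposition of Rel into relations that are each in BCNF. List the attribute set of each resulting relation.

{A, B, D, F}; {A, C}; {D, E}

Candidate keys of the original relation: {D, F}, {E, F}.
Within {A, B, C, D, E, F}: {A}⁺ ∩ {A, B, C, D, E, F} = {A, C}, not the whole set, so A → C violates BCNF; decompose into {A, C} and {A, B, D, E, F}.
{A, C} has no BCNF violation.
Within {A, B, D, E, F}: {D}⁺ ∩ {A, B, D, E, F} = {D, E}, not the whole set, so D → E violates BCNF; decompose into {D, E} and {A, B, D, F}.
{D, E} has no BCNF violation.
{A, B, D, F} has no BCNF violation.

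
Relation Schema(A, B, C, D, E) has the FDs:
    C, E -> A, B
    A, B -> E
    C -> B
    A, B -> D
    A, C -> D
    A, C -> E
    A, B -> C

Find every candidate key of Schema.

Closure of {A, B} is {A, B, C, D, E}, the whole schema; {A, B} is a candidate key.
Closure of {A, C} is {A, B, C, D, E}, the whole schema; {A, C} is a candidate key.
Closure of {C, E} is {A, B, C, D, E}, the whole schema; {C, E} is a candidate key.
These are minimal and exhaustive — every other superkey contains one of them.

{A, B}, {A, C}, {C, E}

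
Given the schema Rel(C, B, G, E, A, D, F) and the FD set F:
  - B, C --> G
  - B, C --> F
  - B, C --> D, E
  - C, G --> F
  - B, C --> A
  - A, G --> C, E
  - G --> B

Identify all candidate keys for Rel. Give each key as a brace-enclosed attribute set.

{A, G}, {B, C}, {C, G}

{A, G}⁺ = {A, B, C, D, E, F, G}, which is every attribute, so {A, G} is a candidate key.
{B, C}⁺ = {A, B, C, D, E, F, G}, which is every attribute, so {B, C} is a candidate key.
{C, G}⁺ = {A, B, C, D, E, F, G}, which is every attribute, so {C, G} is a candidate key.
No proper subset of any of these is a key, and no other minimal superkey exists.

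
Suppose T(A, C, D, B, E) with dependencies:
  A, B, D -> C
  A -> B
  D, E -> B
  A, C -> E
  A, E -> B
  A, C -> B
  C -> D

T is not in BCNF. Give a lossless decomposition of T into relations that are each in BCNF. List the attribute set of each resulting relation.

Candidate keys of the original relation: {A, C}, {A, D}.
In {A, B, C, D, E}, {A} is not a superkey ({A}⁺ restricted to this set is {A, B}), so split on A -> B into {A, B} and {A, C, D, E}.
{A, B} has no BCNF violation.
In {A, C, D, E}, {C} is not a superkey ({C}⁺ restricted to this set is {C, D}), so split on C -> D into {C, D} and {A, C, E}.
{C, D} has no BCNF violation.
{A, C, E} has no BCNF violation.

{A, B}; {A, C, E}; {C, D}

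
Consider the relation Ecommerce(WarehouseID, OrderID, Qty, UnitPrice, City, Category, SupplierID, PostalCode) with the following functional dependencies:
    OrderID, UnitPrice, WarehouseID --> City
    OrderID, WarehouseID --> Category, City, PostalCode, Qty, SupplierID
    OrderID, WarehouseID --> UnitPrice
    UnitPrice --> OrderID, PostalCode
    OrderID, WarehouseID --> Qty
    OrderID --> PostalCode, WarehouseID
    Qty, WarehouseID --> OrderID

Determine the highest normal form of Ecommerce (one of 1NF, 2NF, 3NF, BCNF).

Candidate keys: {OrderID}, {Qty, WarehouseID}, {UnitPrice}. Prime attributes: {OrderID, Qty, UnitPrice, WarehouseID}.
Each dependency's left side is a superkey — BCNF holds.

BCNF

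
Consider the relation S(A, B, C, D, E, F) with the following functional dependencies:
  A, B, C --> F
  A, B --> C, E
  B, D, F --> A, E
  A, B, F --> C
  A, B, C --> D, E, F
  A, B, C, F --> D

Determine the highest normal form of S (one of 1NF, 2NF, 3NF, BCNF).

BCNF

Candidate keys: {A, B}, {B, D, F}. Prime attributes: {A, B, D, F}.
Each dependency's left side is a superkey — BCNF holds.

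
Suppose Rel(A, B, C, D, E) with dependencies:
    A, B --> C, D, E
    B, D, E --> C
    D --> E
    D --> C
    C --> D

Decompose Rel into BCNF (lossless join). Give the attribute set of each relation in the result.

Candidate key of the original relation: {A, B}.
Within {A, B, C, D, E}: {B, D, E}⁺ ∩ {A, B, C, D, E} = {B, C, D, E}, not the whole set, so B, D, E --> C violates BCNF; decompose into {B, C, D, E} and {A, B, D, E}.
Within {B, C, D, E}: {D}⁺ ∩ {B, C, D, E} = {C, D, E}, not the whole set, so D --> C, E violates BCNF; decompose into {C, D, E} and {B, D}.
{C, D, E} has no BCNF violation.
{B, D} has no BCNF violation.
Within {A, B, D, E}: {D}⁺ ∩ {A, B, D, E} = {D, E}, not the whole set, so D --> E violates BCNF; decompose into {D, E} and {A, B, D}.
{D, E} has no BCNF violation.
{A, B, D} has no BCNF violation.

{A, B, D}; {C, D, E}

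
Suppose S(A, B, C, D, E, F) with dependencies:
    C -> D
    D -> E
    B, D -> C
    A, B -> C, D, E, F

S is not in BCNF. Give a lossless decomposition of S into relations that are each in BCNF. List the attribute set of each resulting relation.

{A, B, C, F}; {C, D}; {D, E}

Candidate key of the original relation: {A, B}.
{A, B, C, D, E, F}: {C} determines {C, D, E} here but is not a superkey — split on C -> D, E, giving {C, D, E} and {A, B, C, F}.
{C, D, E}: {D} determines {D, E} here but is not a superkey — split on D -> E, giving {D, E} and {C, D}.
{D, E}: every determinant is a superkey — BCNF.
{C, D}: every determinant is a superkey — BCNF.
{A, B, C, F}: every determinant is a superkey — BCNF.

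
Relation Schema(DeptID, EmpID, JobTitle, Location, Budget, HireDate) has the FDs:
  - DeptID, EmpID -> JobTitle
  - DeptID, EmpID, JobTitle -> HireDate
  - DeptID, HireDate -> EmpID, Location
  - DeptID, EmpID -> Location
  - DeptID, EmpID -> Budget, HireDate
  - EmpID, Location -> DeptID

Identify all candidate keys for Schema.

{DeptID, EmpID}⁺ = {Budget, DeptID, EmpID, HireDate, JobTitle, Location} — all of the relation — so {DeptID, EmpID} is a candidate key.
{DeptID, HireDate}⁺ = {Budget, DeptID, EmpID, HireDate, JobTitle, Location} — all of the relation — so {DeptID, HireDate} is a candidate key.
{EmpID, Location}⁺ = {Budget, DeptID, EmpID, HireDate, JobTitle, Location} — all of the relation — so {EmpID, Location} is a candidate key.
These are minimal and exhaustive — every other superkey contains one of them.

{DeptID, EmpID}, {DeptID, HireDate}, {EmpID, Location}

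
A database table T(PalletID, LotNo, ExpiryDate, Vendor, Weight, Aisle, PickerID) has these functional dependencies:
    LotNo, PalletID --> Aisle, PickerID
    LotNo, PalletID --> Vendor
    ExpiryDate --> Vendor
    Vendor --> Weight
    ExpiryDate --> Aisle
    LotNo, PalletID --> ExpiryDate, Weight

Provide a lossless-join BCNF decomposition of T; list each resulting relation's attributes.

{Aisle, ExpiryDate, Vendor}; {ExpiryDate, LotNo, PalletID, PickerID}; {Vendor, Weight}

Candidate key of the original relation: {LotNo, PalletID}.
{Aisle, ExpiryDate, LotNo, PalletID, PickerID, Vendor, Weight}: {ExpiryDate} determines {Aisle, ExpiryDate, Vendor, Weight} here but is not a superkey — split on ExpiryDate --> Aisle, Vendor, Weight, giving {Aisle, ExpiryDate, Vendor, Weight} and {ExpiryDate, LotNo, PalletID, PickerID}.
{Aisle, ExpiryDate, Vendor, Weight}: {Vendor} determines {Vendor, Weight} here but is not a superkey — split on Vendor --> Weight, giving {Vendor, Weight} and {Aisle, ExpiryDate, Vendor}.
{Vendor, Weight} is in BCNF.
{Aisle, ExpiryDate, Vendor} is in BCNF.
{ExpiryDate, LotNo, PalletID, PickerID} is in BCNF.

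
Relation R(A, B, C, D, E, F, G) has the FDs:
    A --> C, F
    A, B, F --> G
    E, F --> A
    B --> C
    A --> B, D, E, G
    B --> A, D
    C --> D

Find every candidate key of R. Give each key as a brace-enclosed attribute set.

{A}, {B}, {E, F}

{A}⁺ = {A, B, C, D, E, F, G} — all of the relation — so {A} is a candidate key.
{B}⁺ = {A, B, C, D, E, F, G} — all of the relation — so {B} is a candidate key.
{E, F}⁺ = {A, B, C, D, E, F, G} — all of the relation — so {E, F} is a candidate key.
These are minimal and exhaustive — every other superkey contains one of them.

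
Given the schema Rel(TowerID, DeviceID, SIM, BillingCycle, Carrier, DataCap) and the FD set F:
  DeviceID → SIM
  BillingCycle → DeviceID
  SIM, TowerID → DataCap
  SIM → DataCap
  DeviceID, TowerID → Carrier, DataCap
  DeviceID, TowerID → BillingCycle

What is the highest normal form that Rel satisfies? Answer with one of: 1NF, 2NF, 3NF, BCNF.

1NF

Candidate keys: {BillingCycle, TowerID}, {DeviceID, TowerID}. Prime attributes: {BillingCycle, DeviceID, TowerID}.
DeviceID → SIM breaks BCNF: {DeviceID}⁺ = {DataCap, DeviceID, SIM}, so {DeviceID} is not a superkey.
DeviceID → SIM determines the non-prime attribute {SIM} from a non-superkey — 3NF is violated.
The proper key subset {BillingCycle} of {BillingCycle, TowerID} determines non-prime {DataCap, SIM}, so the relation is not even in 2NF.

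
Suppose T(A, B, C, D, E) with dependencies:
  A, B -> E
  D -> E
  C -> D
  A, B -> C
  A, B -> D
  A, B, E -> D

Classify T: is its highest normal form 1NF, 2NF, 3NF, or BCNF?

2NF

Candidate key: {A, B}. Prime attributes: {A, B}.
For D -> E we have {D}⁺ = {D, E}; {D} is not a superkey, so BCNF fails.
D -> E has non-prime {E} on the right and a non-superkey on the left, so 3NF fails.
No non-prime attribute depends on a proper subset of any candidate key, so 2NF holds.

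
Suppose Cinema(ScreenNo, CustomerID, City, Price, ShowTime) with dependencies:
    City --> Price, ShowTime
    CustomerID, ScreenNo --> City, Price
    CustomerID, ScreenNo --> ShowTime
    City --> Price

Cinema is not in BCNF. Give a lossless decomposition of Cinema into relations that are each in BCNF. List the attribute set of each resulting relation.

Candidate key of the original relation: {CustomerID, ScreenNo}.
Within {City, CustomerID, Price, ScreenNo, ShowTime}: {City}⁺ ∩ {City, CustomerID, Price, ScreenNo, ShowTime} = {City, Price, ShowTime}, not the whole set, so City --> Price, ShowTime violates BCNF; decompose into {City, Price, ShowTime} and {City, CustomerID, ScreenNo}.
{City, Price, ShowTime} is in BCNF.
{City, CustomerID, ScreenNo} is in BCNF.

{City, CustomerID, ScreenNo}; {City, Price, ShowTime}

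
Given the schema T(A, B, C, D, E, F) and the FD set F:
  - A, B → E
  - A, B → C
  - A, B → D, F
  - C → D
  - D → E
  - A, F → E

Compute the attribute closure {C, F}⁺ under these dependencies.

{C, D, E, F}

Start with {C, F}.
C → D applies; add {D} → now {C, D, F}.
D → E applies; add {E} → now {C, D, E, F}.
No further FD applies.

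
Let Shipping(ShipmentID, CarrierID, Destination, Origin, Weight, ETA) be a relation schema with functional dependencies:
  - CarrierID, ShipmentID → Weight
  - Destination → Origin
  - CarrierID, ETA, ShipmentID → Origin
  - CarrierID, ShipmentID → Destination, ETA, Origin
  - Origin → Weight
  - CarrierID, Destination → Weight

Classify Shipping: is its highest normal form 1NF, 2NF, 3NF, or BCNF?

Candidate key: {CarrierID, ShipmentID}. Prime attributes: {CarrierID, ShipmentID}.
Destination → Origin: {Destination}⁺ = {Destination, Origin, Weight}, which is not all of the attributes, so the left side is not a superkey — BCNF is violated.
Because {Origin} is non-prime and the left side of Destination → Origin is not a superkey, the relation is not in 3NF.
Checking every proper subset of each key, none determines a non-prime attribute — 2NF is satisfied.

2NF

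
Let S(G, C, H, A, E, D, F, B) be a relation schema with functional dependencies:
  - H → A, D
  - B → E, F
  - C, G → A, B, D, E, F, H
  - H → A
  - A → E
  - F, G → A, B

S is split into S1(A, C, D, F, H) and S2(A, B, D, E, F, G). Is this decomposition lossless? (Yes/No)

No

Common attributes: {A, D, F}; their closure is {A, D, E, F}.
S1 ⊄ {A, D, E, F} and S2 ⊄ {A, D, E, F}, so the split is lossy.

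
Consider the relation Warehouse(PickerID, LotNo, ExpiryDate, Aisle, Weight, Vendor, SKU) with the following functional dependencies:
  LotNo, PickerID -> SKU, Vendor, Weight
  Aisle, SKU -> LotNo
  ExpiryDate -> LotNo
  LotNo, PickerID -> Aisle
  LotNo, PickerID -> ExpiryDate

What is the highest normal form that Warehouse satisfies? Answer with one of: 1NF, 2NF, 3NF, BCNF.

Candidate keys: {Aisle, PickerID, SKU}, {ExpiryDate, PickerID}, {LotNo, PickerID}. Prime attributes: {Aisle, ExpiryDate, LotNo, PickerID, SKU}.
For Aisle, SKU -> LotNo we have {Aisle, SKU}⁺ = {Aisle, LotNo, SKU}; {Aisle, SKU} is not a superkey, so BCNF fails.
Its right-hand attributes {LotNo} are all prime, as are those of every other non-superkey FD — the relation is in 3NF.

3NF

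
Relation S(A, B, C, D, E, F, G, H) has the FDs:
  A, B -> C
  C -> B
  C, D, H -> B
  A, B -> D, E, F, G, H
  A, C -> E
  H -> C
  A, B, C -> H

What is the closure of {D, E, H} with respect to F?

{B, C, D, E, H}

Start with {D, E, H}.
H -> C applies; add {C} → now {C, D, E, H}.
C -> B applies; add {B} → now {B, C, D, E, H}.
No further FD applies.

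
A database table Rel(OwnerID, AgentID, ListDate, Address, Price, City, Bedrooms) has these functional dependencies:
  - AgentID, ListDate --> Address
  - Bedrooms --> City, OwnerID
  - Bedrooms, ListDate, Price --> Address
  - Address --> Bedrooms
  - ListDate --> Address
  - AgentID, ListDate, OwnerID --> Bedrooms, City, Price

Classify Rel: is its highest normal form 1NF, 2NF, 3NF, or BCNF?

Candidate key: {AgentID, ListDate}. Prime attributes: {AgentID, ListDate}.
Bedrooms --> City, OwnerID breaks BCNF: {Bedrooms}⁺ = {Bedrooms, City, OwnerID}, so {Bedrooms} is not a superkey.
Bedrooms --> City, OwnerID determines the non-prime attributes {City, OwnerID} from a non-superkey — 3NF is violated.
The proper key subset {ListDate} of {AgentID, ListDate} determines non-prime {Address, Bedrooms, City, OwnerID}, so the relation is not even in 2NF.

1NF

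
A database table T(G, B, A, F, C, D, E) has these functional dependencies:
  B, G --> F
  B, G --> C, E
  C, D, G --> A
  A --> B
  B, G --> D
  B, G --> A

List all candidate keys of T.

No FD produces {G}, so it must be in every candidate key.
{A, G}⁺ = {A, B, C, D, E, F, G} — all of the relation — so {A, G} is a candidate key.
{B, G}⁺ = {A, B, C, D, E, F, G} — all of the relation — so {B, G} is a candidate key.
{C, D, G}⁺ = {A, B, C, D, E, F, G} — all of the relation — so {C, D, G} is a candidate key.
No proper subset of any of these is a key, and no other minimal superkey exists.

{A, G}, {B, G}, {C, D, G}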